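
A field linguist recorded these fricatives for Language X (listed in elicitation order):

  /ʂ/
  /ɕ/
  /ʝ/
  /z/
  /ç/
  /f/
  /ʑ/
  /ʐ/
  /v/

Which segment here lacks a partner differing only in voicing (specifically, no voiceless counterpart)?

Labiodental: /f/ ~ /v/
Retroflex: /ʂ/ ~ /ʐ/
Alveolo-palatal: /ɕ/ ~ /ʑ/
Palatal: /ç/ ~ /ʝ/
Alveolar: only /z/ (voiced); no voiceless partner.
So /z/ is the unpaired segment.

/z/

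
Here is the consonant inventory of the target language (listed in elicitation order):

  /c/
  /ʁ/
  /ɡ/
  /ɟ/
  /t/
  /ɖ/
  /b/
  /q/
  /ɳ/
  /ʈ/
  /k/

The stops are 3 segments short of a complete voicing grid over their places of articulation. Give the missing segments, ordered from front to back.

/p/, /d/, /ɢ/

Voiceless: /t/ (alveolar), /ʈ/ (retroflex), /c/ (palatal), /k/ (velar), /q/ (uvular).
Voiced: /b/ (bilabial), /ɖ/ (retroflex), /ɟ/ (palatal), /ɡ/ (velar).
Gaps, from front to back: bilabial lacks voiceless (/p/); alveolar lacks voiced (/d/); uvular lacks voiced (/ɢ/).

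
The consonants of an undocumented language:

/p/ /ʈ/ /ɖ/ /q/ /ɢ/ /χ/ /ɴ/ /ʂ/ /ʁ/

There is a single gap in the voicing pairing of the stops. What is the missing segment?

bilabial: voiceless /p/, voiced —.
retroflex: voiceless /ʈ/, voiced /ɖ/.
uvular: voiceless /q/, voiced /ɢ/.
The bilabial row has no voiced member, so the gap is the voiced bilabial stop /b/.

/b/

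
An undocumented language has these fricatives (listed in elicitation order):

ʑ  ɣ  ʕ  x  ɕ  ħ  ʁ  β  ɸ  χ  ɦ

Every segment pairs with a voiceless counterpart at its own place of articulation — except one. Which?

Bilabial: /ɸ/ ~ /β/
Alveolo-palatal: /ɕ/ ~ /ʑ/
Velar: /x/ ~ /ɣ/
Uvular: /χ/ ~ /ʁ/
Pharyngeal: /ħ/ ~ /ʕ/
Glottal: only /ɦ/ (voiced); no voiceless partner.
So /ɦ/ is the unpaired segment.

/ɦ/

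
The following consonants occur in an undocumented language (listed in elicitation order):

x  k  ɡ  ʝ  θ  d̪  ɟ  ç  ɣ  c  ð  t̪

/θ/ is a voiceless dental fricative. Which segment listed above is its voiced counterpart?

/ð/

The voiced counterpart is a voiced dental fricative — in this inventory, /ð/.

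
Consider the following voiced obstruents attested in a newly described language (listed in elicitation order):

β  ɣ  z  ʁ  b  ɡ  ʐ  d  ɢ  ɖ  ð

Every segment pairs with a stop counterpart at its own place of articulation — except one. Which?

/ð/

Bilabial: /b/ ~ /β/
Alveolar: /d/ ~ /z/
Retroflex: /ɖ/ ~ /ʐ/
Velar: /ɡ/ ~ /ɣ/
Uvular: /ɢ/ ~ /ʁ/
Dental: only /ð/ (fricative); no stop partner.
So /ð/ is the unpaired segment.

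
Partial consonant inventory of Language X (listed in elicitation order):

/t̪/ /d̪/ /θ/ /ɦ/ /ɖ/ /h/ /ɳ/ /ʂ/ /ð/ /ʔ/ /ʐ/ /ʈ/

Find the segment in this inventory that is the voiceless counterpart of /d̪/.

/d̪/ is a voiced dental stop.
The voiceless counterpart is a voiceless dental stop — in this inventory, /t̪/.

/t̪/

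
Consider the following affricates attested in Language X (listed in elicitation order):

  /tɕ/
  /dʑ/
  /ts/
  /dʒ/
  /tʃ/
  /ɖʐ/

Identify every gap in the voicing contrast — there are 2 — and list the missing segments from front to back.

/dz/, /ʈʂ/

alveolar: voiceless /ts/, voiced —.
postalveolar: voiceless /tʃ/, voiced /dʒ/.
retroflex: voiceless —, voiced /ɖʐ/.
alveolo-palatal: voiceless /tɕ/, voiced /dʑ/.
Gaps, from front to back: alveolar lacks voiced (/dz/); retroflex lacks voiceless (/ʈʂ/).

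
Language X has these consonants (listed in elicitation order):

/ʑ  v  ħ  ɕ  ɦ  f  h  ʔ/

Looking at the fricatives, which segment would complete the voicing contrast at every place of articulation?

place of articulation  voiceless  voiced  
labiodental       f         v       
alveolo-palatal   ɕ         ʑ       
pharyngeal        ħ         —       
glottal           h         ɦ       
The pharyngeal row has no voiced member, so the gap is the voiced pharyngeal fricative /ʕ/.

/ʕ/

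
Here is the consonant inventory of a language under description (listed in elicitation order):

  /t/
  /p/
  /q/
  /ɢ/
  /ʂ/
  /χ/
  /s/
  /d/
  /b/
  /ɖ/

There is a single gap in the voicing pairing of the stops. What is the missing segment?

Voiceless: /p/ (bilabial), /t/ (alveolar), /q/ (uvular).
Voiced: /b/ (bilabial), /d/ (alveolar), /ɖ/ (retroflex), /ɢ/ (uvular).
The retroflex row has no voiceless member, so the gap is the voiceless retroflex stop /ʈ/.

/ʈ/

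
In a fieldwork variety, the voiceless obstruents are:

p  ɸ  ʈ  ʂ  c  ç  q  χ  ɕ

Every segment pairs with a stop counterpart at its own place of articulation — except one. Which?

Bilabial: /p/ ~ /ɸ/
Retroflex: /ʈ/ ~ /ʂ/
Palatal: /c/ ~ /ç/
Uvular: /q/ ~ /χ/
Alveolo-palatal: only /ɕ/ (fricative); no stop partner.
So /ɕ/ is the unpaired segment.

/ɕ/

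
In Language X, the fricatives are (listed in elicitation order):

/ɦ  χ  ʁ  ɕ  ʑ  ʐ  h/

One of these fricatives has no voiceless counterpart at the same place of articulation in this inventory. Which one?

/ʐ/

Alveolo-palatal: /ɕ/ ~ /ʑ/
Uvular: /χ/ ~ /ʁ/
Glottal: /h/ ~ /ɦ/
Retroflex: only /ʐ/ (voiced); no voiceless partner.
So /ʐ/ is the unpaired segment.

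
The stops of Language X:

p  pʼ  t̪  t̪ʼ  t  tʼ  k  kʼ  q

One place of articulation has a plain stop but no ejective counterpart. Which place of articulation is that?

uvular

bilabial: plain /p/, ejective /pʼ/.
dental: plain /t̪/, ejective /t̪ʼ/.
alveolar: plain /t/, ejective /tʼ/.
velar: plain /k/, ejective /kʼ/.
uvular: plain /q/, ejective —.
Every place of articulation has an ejective member except uvular, where /qʼ/ would be expected.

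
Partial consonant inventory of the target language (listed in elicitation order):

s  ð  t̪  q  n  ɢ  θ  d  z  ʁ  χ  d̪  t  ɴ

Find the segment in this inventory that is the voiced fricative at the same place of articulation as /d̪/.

/d̪/ is a voiced dental stop.
The voiced fricative at the same place is a voiced dental fricative — in this inventory, /ð/.

/ð/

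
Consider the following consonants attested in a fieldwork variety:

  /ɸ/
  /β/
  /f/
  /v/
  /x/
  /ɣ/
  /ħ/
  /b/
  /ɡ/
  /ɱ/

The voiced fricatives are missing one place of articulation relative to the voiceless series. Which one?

pharyngeal

place of articulation  voiceless  voiced  
bilabial          ɸ         β       
labiodental       f         v       
velar             x         ɣ       
pharyngeal        ħ         —       
Every place of articulation has a voiced member except pharyngeal, where /ʕ/ would be expected.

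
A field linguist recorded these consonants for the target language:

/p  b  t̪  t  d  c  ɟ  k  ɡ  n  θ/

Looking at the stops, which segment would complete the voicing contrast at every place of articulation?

place of articulation  voiceless  voiced  
bilabial          p         b       
dental            t̪        —       
alveolar          t         d       
palatal           c         ɟ       
velar             k         ɡ       
The dental row has no voiced member, so the gap is the voiced dental stop /d̪/.

/d̪/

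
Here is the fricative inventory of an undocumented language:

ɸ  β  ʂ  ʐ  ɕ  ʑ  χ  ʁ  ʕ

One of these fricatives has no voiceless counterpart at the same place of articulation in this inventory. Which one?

/ʕ/

Bilabial: /ɸ/ ~ /β/
Retroflex: /ʂ/ ~ /ʐ/
Alveolo-palatal: /ɕ/ ~ /ʑ/
Uvular: /χ/ ~ /ʁ/
Pharyngeal: only /ʕ/ (voiced); no voiceless partner.
So /ʕ/ is the unpaired segment.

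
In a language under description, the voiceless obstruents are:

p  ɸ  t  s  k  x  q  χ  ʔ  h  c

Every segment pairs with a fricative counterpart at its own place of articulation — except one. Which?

Bilabial: /p/ ~ /ɸ/
Alveolar: /t/ ~ /s/
Velar: /k/ ~ /x/
Uvular: /q/ ~ /χ/
Glottal: /ʔ/ ~ /h/
Palatal: only /c/ (stop); no fricative partner.
So /c/ is the unpaired segment.

/c/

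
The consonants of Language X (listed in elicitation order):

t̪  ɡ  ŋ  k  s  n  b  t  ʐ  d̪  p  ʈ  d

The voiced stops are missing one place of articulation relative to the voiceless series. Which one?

Voiceless: /p/ (bilabial), /t̪/ (dental), /t/ (alveolar), /ʈ/ (retroflex), /k/ (velar).
Voiced: /b/ (bilabial), /d̪/ (dental), /d/ (alveolar), /ɡ/ (velar).
Every place of articulation has a voiced member except retroflex, where /ɖ/ would be expected.

retroflex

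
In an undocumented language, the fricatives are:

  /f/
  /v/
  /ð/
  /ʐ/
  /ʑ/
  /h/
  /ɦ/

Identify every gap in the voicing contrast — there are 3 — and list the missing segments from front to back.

Voiceless: /f/ (labiodental), /h/ (glottal).
Voiced: /v/ (labiodental), /ð/ (dental), /ʐ/ (retroflex), /ʑ/ (alveolo-palatal), /ɦ/ (glottal).
Gaps, from front to back: dental lacks voiceless (/θ/); retroflex lacks voiceless (/ʂ/); alveolo-palatal lacks voiceless (/ɕ/).

/θ/, /ʂ/, /ɕ/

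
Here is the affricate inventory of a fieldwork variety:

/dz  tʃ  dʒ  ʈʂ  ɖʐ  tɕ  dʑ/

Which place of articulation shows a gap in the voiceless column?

place of articulation  voiceless  voiced  
alveolar          —         dz      
postalveolar      tʃ        dʒ      
retroflex         ʈʂ        ɖʐ      
alveolo-palatal   tɕ        dʑ      
Every place of articulation has a voiceless member except alveolar, where /ts/ would be expected.

alveolar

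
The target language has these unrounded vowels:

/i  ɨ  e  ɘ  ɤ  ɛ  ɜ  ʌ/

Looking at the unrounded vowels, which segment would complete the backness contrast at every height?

/ɯ/

Front: /i/ (high), /e/ (high-mid), /ɛ/ (low-mid).
Central: /ɨ/ (high), /ɘ/ (high-mid), /ɜ/ (low-mid).
Back: /ɤ/ (high-mid), /ʌ/ (low-mid).
The high row has no back member, so the gap is the high back unrounded vowel /ɯ/.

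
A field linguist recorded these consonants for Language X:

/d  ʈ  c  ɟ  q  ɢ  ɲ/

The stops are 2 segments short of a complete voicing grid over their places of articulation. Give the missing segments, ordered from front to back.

Voiceless: /ʈ/ (retroflex), /c/ (palatal), /q/ (uvular).
Voiced: /d/ (alveolar), /ɟ/ (palatal), /ɢ/ (uvular).
Gaps, from front to back: alveolar lacks voiceless (/t/); retroflex lacks voiced (/ɖ/).

/t/, /ɖ/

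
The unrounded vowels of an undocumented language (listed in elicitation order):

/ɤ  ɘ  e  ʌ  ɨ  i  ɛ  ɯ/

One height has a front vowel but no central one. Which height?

Front: /i/ (high), /e/ (high-mid), /ɛ/ (low-mid).
Central: /ɨ/ (high), /ɘ/ (high-mid).
Back: /ɯ/ (high), /ɤ/ (high-mid), /ʌ/ (low-mid).
Every height has a central member except low-mid, where /ɜ/ would be expected.

low-mid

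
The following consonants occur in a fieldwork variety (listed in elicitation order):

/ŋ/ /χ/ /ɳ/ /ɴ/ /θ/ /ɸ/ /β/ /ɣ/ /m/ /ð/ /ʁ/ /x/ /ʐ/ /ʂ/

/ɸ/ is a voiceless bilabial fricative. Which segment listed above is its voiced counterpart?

The voiced counterpart is a voiced bilabial fricative — in this inventory, /β/.

/β/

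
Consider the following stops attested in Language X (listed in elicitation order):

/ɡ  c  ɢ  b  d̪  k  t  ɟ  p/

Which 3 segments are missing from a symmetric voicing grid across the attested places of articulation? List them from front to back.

/t̪/, /d/, /q/

place of articulation  voiceless  voiced  
bilabial          p         b       
dental            —         d̪      
alveolar          t         —       
palatal           c         ɟ       
velar             k         ɡ       
uvular            —         ɢ       
Gaps, from front to back: dental lacks voiceless (/t̪/); alveolar lacks voiced (/d/); uvular lacks voiceless (/q/).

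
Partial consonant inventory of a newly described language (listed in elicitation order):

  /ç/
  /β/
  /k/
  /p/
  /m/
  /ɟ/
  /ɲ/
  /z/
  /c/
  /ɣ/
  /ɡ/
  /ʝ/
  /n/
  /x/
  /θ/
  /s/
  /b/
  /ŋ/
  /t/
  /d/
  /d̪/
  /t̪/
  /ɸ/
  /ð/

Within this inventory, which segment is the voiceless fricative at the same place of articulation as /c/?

/c/ is a voiceless palatal stop.
The voiceless fricative at the same place is a voiceless palatal fricative — in this inventory, /ç/.

/ç/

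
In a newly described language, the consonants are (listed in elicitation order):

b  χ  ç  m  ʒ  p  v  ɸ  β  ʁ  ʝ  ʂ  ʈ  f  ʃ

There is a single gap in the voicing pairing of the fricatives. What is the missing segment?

bilabial: voiceless /ɸ/, voiced /β/.
labiodental: voiceless /f/, voiced /v/.
postalveolar: voiceless /ʃ/, voiced /ʒ/.
retroflex: voiceless /ʂ/, voiced —.
palatal: voiceless /ç/, voiced /ʝ/.
uvular: voiceless /χ/, voiced /ʁ/.
The retroflex row has no voiced member, so the gap is the voiced retroflex fricative /ʐ/.

/ʐ/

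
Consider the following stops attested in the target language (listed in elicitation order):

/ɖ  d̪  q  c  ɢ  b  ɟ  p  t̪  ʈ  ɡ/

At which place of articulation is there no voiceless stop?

Voiceless: /p/ (bilabial), /t̪/ (dental), /ʈ/ (retroflex), /c/ (palatal), /q/ (uvular).
Voiced: /b/ (bilabial), /d̪/ (dental), /ɖ/ (retroflex), /ɟ/ (palatal), /ɡ/ (velar), /ɢ/ (uvular).
Every place of articulation has a voiceless member except velar, where /k/ would be expected.

velar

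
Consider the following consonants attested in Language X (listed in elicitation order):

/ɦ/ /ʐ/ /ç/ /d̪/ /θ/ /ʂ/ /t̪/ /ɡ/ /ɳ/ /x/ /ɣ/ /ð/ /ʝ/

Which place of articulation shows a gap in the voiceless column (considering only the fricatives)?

glottal

Voiceless: /θ/ (dental), /ʂ/ (retroflex), /ç/ (palatal), /x/ (velar).
Voiced: /ð/ (dental), /ʐ/ (retroflex), /ʝ/ (palatal), /ɣ/ (velar), /ɦ/ (glottal).
Every place of articulation has a voiceless member except glottal, where /h/ would be expected.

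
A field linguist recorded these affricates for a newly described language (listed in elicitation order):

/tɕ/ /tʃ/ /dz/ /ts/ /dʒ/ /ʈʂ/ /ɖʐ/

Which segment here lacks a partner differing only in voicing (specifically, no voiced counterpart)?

Alveolar: /ts/ ~ /dz/
Postalveolar: /tʃ/ ~ /dʒ/
Retroflex: /ʈʂ/ ~ /ɖʐ/
Alveolo-palatal: only /tɕ/ (voiceless); no voiced partner.
So /tɕ/ is the unpaired segment.

/tɕ/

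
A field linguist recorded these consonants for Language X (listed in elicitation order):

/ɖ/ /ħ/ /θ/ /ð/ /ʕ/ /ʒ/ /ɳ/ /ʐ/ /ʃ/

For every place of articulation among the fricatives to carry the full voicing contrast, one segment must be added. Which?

/ʂ/

dental: voiceless /θ/, voiced /ð/.
postalveolar: voiceless /ʃ/, voiced /ʒ/.
retroflex: voiceless —, voiced /ʐ/.
pharyngeal: voiceless /ħ/, voiced /ʕ/.
The retroflex row has no voiceless member, so the gap is the voiceless retroflex fricative /ʂ/.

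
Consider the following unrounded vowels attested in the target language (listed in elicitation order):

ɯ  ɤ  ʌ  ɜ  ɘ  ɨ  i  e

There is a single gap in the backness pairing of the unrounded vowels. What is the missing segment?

/ɛ/

high: front /i/, central /ɨ/, back /ɯ/.
high-mid: front /e/, central /ɘ/, back /ɤ/.
low-mid: front —, central /ɜ/, back /ʌ/.
The low-mid row has no front member, so the gap is the low-mid front unrounded vowel /ɛ/.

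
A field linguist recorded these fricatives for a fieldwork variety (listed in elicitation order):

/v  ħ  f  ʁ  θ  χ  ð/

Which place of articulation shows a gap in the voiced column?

pharyngeal

labiodental: voiceless /f/, voiced /v/.
dental: voiceless /θ/, voiced /ð/.
uvular: voiceless /χ/, voiced /ʁ/.
pharyngeal: voiceless /ħ/, voiced —.
Every place of articulation has a voiced member except pharyngeal, where /ʕ/ would be expected.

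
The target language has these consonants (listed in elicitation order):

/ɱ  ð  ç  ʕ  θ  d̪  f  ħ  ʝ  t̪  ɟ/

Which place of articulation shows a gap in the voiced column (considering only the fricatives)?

labiodental

place of articulation  voiceless  voiced  
labiodental       f         —       
dental            θ         ð       
palatal           ç         ʝ       
pharyngeal        ħ         ʕ       
Every place of articulation has a voiced member except labiodental, where /v/ would be expected.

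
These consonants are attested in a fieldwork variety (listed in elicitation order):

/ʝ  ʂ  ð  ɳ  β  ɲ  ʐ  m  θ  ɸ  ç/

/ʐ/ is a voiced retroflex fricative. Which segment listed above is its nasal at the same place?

The nasal at the same place is a retroflex nasal — in this inventory, /ɳ/.

/ɳ/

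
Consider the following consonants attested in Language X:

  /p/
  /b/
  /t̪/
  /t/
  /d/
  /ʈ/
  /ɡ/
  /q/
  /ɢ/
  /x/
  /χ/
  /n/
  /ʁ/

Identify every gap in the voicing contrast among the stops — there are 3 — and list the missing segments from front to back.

/d̪/, /ɖ/, /k/

bilabial: voiceless /p/, voiced /b/.
dental: voiceless /t̪/, voiced —.
alveolar: voiceless /t/, voiced /d/.
retroflex: voiceless /ʈ/, voiced —.
velar: voiceless —, voiced /ɡ/.
uvular: voiceless /q/, voiced /ɢ/.
Gaps, from front to back: dental lacks voiced (/d̪/); retroflex lacks voiced (/ɖ/); velar lacks voiceless (/k/).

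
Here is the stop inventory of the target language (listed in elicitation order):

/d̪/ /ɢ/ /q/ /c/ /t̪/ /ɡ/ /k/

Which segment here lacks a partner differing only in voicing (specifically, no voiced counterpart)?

Dental: /t̪/ ~ /d̪/
Velar: /k/ ~ /ɡ/
Uvular: /q/ ~ /ɢ/
Palatal: only /c/ (voiceless); no voiced partner.
So /c/ is the unpaired segment.

/c/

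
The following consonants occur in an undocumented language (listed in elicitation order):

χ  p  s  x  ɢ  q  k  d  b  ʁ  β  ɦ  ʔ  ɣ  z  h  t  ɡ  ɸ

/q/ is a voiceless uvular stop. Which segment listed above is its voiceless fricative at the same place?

/χ/

The voiceless fricative at the same place is a voiceless uvular fricative — in this inventory, /χ/.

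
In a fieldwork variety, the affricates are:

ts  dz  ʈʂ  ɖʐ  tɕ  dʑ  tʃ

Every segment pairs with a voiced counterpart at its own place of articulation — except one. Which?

Alveolar: /ts/ ~ /dz/
Retroflex: /ʈʂ/ ~ /ɖʐ/
Alveolo-palatal: /tɕ/ ~ /dʑ/
Postalveolar: only /tʃ/ (voiceless); no voiced partner.
So /tʃ/ is the unpaired segment.

/tʃ/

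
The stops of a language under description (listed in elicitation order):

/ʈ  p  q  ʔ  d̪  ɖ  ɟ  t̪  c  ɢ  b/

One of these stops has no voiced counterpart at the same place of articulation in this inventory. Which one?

/ʔ/

Bilabial: /p/ ~ /b/
Dental: /t̪/ ~ /d̪/
Retroflex: /ʈ/ ~ /ɖ/
Palatal: /c/ ~ /ɟ/
Uvular: /q/ ~ /ɢ/
Glottal: only /ʔ/ (voiceless); no voiced partner.
So /ʔ/ is the unpaired segment.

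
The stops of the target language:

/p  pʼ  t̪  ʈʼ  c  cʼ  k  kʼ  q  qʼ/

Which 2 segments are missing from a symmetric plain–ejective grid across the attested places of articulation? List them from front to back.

bilabial: plain /p/, ejective /pʼ/.
dental: plain /t̪/, ejective —.
retroflex: plain —, ejective /ʈʼ/.
palatal: plain /c/, ejective /cʼ/.
velar: plain /k/, ejective /kʼ/.
uvular: plain /q/, ejective /qʼ/.
Gaps, from front to back: dental lacks ejective (/t̪ʼ/); retroflex lacks plain (/ʈ/).

/t̪ʼ/, /ʈ/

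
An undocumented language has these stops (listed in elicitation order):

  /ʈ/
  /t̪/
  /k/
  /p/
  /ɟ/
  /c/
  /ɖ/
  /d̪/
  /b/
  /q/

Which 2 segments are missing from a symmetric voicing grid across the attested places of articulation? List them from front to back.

bilabial: voiceless /p/, voiced /b/.
dental: voiceless /t̪/, voiced /d̪/.
retroflex: voiceless /ʈ/, voiced /ɖ/.
palatal: voiceless /c/, voiced /ɟ/.
velar: voiceless /k/, voiced —.
uvular: voiceless /q/, voiced —.
Gaps, from front to back: velar lacks voiced (/ɡ/); uvular lacks voiced (/ɢ/).

/ɡ/, /ɢ/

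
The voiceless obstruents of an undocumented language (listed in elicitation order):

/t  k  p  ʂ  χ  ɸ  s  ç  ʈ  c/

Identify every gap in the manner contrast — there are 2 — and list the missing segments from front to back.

/x/, /q/

Stop: /p/ (bilabial), /t/ (alveolar), /ʈ/ (retroflex), /c/ (palatal), /k/ (velar).
Fricative: /ɸ/ (bilabial), /s/ (alveolar), /ʂ/ (retroflex), /ç/ (palatal), /χ/ (uvular).
Gaps, from front to back: velar lacks fricative (/x/); uvular lacks stop (/q/).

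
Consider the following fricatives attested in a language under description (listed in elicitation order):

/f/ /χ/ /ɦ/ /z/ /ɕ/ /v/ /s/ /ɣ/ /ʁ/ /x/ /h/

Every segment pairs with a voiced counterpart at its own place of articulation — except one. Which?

/ɕ/

Labiodental: /f/ ~ /v/
Alveolar: /s/ ~ /z/
Velar: /x/ ~ /ɣ/
Uvular: /χ/ ~ /ʁ/
Glottal: /h/ ~ /ɦ/
Alveolo-palatal: only /ɕ/ (voiceless); no voiced partner.
So /ɕ/ is the unpaired segment.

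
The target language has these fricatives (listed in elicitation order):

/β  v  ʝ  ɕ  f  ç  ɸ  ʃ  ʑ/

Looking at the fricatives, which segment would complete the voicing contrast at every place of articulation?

/ʒ/

place of articulation  voiceless  voiced  
bilabial          ɸ         β       
labiodental       f         v       
postalveolar      ʃ         —       
alveolo-palatal   ɕ         ʑ       
palatal           ç         ʝ       
The postalveolar row has no voiced member, so the gap is the voiced postalveolar fricative /ʒ/.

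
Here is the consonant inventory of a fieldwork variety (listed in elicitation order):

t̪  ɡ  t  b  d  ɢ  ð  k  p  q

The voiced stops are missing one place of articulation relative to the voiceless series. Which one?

dental

Voiceless: /p/ (bilabial), /t̪/ (dental), /t/ (alveolar), /k/ (velar), /q/ (uvular).
Voiced: /b/ (bilabial), /d/ (alveolar), /ɡ/ (velar), /ɢ/ (uvular).
Every place of articulation has a voiced member except dental, where /d̪/ would be expected.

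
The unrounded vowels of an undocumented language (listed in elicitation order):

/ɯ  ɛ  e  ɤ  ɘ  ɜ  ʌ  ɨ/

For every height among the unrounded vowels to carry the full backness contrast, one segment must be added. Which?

high: front —, central /ɨ/, back /ɯ/.
high-mid: front /e/, central /ɘ/, back /ɤ/.
low-mid: front /ɛ/, central /ɜ/, back /ʌ/.
The high row has no front member, so the gap is the high front unrounded vowel /i/.

/i/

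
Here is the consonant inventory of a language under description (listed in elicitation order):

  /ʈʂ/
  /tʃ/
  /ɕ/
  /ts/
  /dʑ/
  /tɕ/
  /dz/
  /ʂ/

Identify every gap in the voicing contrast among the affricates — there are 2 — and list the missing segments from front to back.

/dʒ/, /ɖʐ/

alveolar: voiceless /ts/, voiced /dz/.
postalveolar: voiceless /tʃ/, voiced —.
retroflex: voiceless /ʈʂ/, voiced —.
alveolo-palatal: voiceless /tɕ/, voiced /dʑ/.
Gaps, from front to back: postalveolar lacks voiced (/dʒ/); retroflex lacks voiced (/ɖʐ/).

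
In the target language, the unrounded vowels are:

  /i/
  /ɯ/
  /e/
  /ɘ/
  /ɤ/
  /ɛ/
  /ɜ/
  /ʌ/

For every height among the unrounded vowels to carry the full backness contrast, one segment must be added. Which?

high: front /i/, central —, back /ɯ/.
high-mid: front /e/, central /ɘ/, back /ɤ/.
low-mid: front /ɛ/, central /ɜ/, back /ʌ/.
The high row has no central member, so the gap is the high central unrounded vowel /ɨ/.

/ɨ/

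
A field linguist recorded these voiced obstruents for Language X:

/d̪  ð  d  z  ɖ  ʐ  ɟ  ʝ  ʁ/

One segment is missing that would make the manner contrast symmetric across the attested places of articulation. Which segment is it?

dental: stop /d̪/, fricative /ð/.
alveolar: stop /d/, fricative /z/.
retroflex: stop /ɖ/, fricative /ʐ/.
palatal: stop /ɟ/, fricative /ʝ/.
uvular: stop —, fricative /ʁ/.
The uvular row has no stop member, so the gap is the uvular stop /ɢ/.

/ɢ/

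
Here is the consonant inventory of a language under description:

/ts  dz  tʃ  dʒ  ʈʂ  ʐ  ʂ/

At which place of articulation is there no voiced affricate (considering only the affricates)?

Voiceless: /ts/ (alveolar), /tʃ/ (postalveolar), /ʈʂ/ (retroflex).
Voiced: /dz/ (alveolar), /dʒ/ (postalveolar).
Every place of articulation has a voiced member except retroflex, where /ɖʐ/ would be expected.

retroflex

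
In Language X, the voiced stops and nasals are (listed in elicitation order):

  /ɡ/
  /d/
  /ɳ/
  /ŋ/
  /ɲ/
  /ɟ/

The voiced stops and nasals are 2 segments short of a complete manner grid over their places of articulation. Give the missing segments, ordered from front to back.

Oral stop: /d/ (alveolar), /ɟ/ (palatal), /ɡ/ (velar).
Nasal: /ɳ/ (retroflex), /ɲ/ (palatal), /ŋ/ (velar).
Gaps, from front to back: alveolar lacks nasal (/n/); retroflex lacks oral stop (/ɖ/).

/n/, /ɖ/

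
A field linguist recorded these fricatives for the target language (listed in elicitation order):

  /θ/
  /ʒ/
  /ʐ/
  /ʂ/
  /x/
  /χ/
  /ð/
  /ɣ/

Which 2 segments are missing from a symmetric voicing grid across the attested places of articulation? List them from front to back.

Voiceless: /θ/ (dental), /ʂ/ (retroflex), /x/ (velar), /χ/ (uvular).
Voiced: /ð/ (dental), /ʒ/ (postalveolar), /ʐ/ (retroflex), /ɣ/ (velar).
Gaps, from front to back: postalveolar lacks voiceless (/ʃ/); uvular lacks voiced (/ʁ/).

/ʃ/, /ʁ/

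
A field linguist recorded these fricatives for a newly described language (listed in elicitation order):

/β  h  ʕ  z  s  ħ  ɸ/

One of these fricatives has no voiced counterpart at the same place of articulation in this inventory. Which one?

Bilabial: /ɸ/ ~ /β/
Alveolar: /s/ ~ /z/
Pharyngeal: /ħ/ ~ /ʕ/
Glottal: only /h/ (voiceless); no voiced partner.
So /h/ is the unpaired segment.

/h/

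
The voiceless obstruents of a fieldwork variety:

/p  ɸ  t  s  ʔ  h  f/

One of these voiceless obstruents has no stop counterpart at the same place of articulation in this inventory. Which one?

Bilabial: /p/ ~ /ɸ/
Alveolar: /t/ ~ /s/
Glottal: /ʔ/ ~ /h/
Labiodental: only /f/ (fricative); no stop partner.
So /f/ is the unpaired segment.

/f/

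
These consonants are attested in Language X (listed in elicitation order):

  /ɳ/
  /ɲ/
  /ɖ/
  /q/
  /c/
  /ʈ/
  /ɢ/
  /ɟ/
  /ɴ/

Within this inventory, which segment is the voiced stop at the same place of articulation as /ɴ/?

/ɴ/ is an uvular nasal.
The voiced stop at the same place is a voiced uvular stop — in this inventory, /ɢ/.

/ɢ/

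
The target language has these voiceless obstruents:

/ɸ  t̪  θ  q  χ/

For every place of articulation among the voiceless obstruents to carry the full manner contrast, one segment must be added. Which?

/p/

bilabial: stop —, fricative /ɸ/.
dental: stop /t̪/, fricative /θ/.
uvular: stop /q/, fricative /χ/.
The bilabial row has no stop member, so the gap is the bilabial stop /p/.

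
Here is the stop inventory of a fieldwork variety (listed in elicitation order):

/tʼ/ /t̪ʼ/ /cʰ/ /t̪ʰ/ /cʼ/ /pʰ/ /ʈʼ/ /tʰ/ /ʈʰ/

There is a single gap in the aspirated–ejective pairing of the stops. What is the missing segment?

/pʼ/

place of articulation  aspirated  ejective
bilabial          pʰ        —       
dental            t̪ʰ       t̪ʼ     
alveolar          tʰ        tʼ      
retroflex         ʈʰ        ʈʼ      
palatal           cʰ        cʼ      
The bilabial row has no ejective member, so the gap is the ejective bilabial stop /pʼ/.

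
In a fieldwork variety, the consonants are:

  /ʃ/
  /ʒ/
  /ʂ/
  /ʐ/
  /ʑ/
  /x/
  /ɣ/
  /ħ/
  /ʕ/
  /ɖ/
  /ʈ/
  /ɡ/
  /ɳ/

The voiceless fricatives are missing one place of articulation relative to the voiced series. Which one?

alveolo-palatal

Voiceless: /ʃ/ (postalveolar), /ʂ/ (retroflex), /x/ (velar), /ħ/ (pharyngeal).
Voiced: /ʒ/ (postalveolar), /ʐ/ (retroflex), /ʑ/ (alveolo-palatal), /ɣ/ (velar), /ʕ/ (pharyngeal).
Every place of articulation has a voiceless member except alveolo-palatal, where /ɕ/ would be expected.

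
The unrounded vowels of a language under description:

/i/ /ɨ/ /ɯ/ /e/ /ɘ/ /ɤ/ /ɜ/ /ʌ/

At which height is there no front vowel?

low-mid

height            front     central   back    
high              i         ɨ         ɯ       
high-mid          e         ɘ         ɤ       
low-mid           —         ɜ         ʌ       
Every height has a front member except low-mid, where /ɛ/ would be expected.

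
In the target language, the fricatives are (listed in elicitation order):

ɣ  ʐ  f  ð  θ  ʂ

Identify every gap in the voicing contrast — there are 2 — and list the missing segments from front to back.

/v/, /x/

place of articulation  voiceless  voiced  
labiodental       f         —       
dental            θ         ð       
retroflex         ʂ         ʐ       
velar             —         ɣ       
Gaps, from front to back: labiodental lacks voiced (/v/); velar lacks voiceless (/x/).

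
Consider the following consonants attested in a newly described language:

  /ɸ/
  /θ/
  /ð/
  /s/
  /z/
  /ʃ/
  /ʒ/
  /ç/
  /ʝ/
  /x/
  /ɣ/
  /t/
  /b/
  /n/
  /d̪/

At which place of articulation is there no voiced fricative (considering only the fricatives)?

bilabial

place of articulation  voiceless  voiced  
bilabial          ɸ         —       
dental            θ         ð       
alveolar          s         z       
postalveolar      ʃ         ʒ       
palatal           ç         ʝ       
velar             x         ɣ       
Every place of articulation has a voiced member except bilabial, where /β/ would be expected.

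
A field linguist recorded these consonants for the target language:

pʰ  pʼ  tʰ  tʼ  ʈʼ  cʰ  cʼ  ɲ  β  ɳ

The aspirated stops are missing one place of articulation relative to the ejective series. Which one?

retroflex

Aspirated: /pʰ/ (bilabial), /tʰ/ (alveolar), /cʰ/ (palatal).
Ejective: /pʼ/ (bilabial), /tʼ/ (alveolar), /ʈʼ/ (retroflex), /cʼ/ (palatal).
Every place of articulation has an aspirated member except retroflex, where /ʈʰ/ would be expected.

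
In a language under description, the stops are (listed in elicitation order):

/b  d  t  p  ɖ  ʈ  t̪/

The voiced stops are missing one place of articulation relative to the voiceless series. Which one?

dental

Voiceless: /p/ (bilabial), /t̪/ (dental), /t/ (alveolar), /ʈ/ (retroflex).
Voiced: /b/ (bilabial), /d/ (alveolar), /ɖ/ (retroflex).
Every place of articulation has a voiced member except dental, where /d̪/ would be expected.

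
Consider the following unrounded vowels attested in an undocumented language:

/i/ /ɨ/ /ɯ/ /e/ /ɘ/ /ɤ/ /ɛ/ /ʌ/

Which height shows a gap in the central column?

high: front /i/, central /ɨ/, back /ɯ/.
high-mid: front /e/, central /ɘ/, back /ɤ/.
low-mid: front /ɛ/, central —, back /ʌ/.
Every height has a central member except low-mid, where /ɜ/ would be expected.

low-mid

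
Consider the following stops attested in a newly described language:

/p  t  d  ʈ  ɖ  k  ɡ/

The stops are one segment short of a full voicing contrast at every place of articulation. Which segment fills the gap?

/b/

bilabial: voiceless /p/, voiced —.
alveolar: voiceless /t/, voiced /d/.
retroflex: voiceless /ʈ/, voiced /ɖ/.
velar: voiceless /k/, voiced /ɡ/.
The bilabial row has no voiced member, so the gap is the voiced bilabial stop /b/.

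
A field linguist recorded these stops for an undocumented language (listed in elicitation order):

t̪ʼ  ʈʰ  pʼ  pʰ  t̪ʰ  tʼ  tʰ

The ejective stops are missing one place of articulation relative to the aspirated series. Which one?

retroflex

place of articulation  aspirated  ejective
bilabial          pʰ        pʼ      
dental            t̪ʰ       t̪ʼ     
alveolar          tʰ        tʼ      
retroflex         ʈʰ        —       
Every place of articulation has an ejective member except retroflex, where /ʈʼ/ would be expected.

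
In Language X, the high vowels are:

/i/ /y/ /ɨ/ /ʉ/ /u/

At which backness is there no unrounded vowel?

Unrounded: /i/ (front), /ɨ/ (central).
Rounded: /y/ (front), /ʉ/ (central), /u/ (back).
Every backness has an unrounded member except back, where /ɯ/ would be expected.

back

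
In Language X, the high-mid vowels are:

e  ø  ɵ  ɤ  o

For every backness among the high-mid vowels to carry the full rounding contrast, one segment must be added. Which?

backness          unrounded  rounded 
front             e         ø       
central           —         ɵ       
back              ɤ         o       
The central row has no unrounded member, so the gap is the central unrounded vowel /ɘ/.

/ɘ/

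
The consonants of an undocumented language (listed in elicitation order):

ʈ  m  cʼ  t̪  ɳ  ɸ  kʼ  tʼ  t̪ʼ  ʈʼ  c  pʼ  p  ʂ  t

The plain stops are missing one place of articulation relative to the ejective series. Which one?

velar

bilabial: plain /p/, ejective /pʼ/.
dental: plain /t̪/, ejective /t̪ʼ/.
alveolar: plain /t/, ejective /tʼ/.
retroflex: plain /ʈ/, ejective /ʈʼ/.
palatal: plain /c/, ejective /cʼ/.
velar: plain —, ejective /kʼ/.
Every place of articulation has a plain member except velar, where /k/ would be expected.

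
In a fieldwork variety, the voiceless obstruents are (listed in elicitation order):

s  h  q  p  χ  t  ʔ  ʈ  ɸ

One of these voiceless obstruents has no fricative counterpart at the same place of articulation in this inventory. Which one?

/ʈ/

Bilabial: /p/ ~ /ɸ/
Alveolar: /t/ ~ /s/
Uvular: /q/ ~ /χ/
Glottal: /ʔ/ ~ /h/
Retroflex: only /ʈ/ (stop); no fricative partner.
So /ʈ/ is the unpaired segment.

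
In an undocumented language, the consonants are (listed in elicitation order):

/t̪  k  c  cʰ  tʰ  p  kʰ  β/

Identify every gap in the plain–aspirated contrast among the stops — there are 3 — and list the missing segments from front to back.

/pʰ/, /t̪ʰ/, /t/

place of articulation  plain     aspirated
bilabial          p         —       
dental            t̪        —       
alveolar          —         tʰ      
palatal           c         cʰ      
velar             k         kʰ      
Gaps, from front to back: bilabial lacks aspirated (/pʰ/); dental lacks aspirated (/t̪ʰ/); alveolar lacks plain (/t/).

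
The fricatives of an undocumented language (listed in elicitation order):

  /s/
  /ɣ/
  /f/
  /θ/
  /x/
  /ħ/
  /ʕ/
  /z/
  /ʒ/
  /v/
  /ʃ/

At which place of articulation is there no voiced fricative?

dental

Voiceless: /f/ (labiodental), /θ/ (dental), /s/ (alveolar), /ʃ/ (postalveolar), /x/ (velar), /ħ/ (pharyngeal).
Voiced: /v/ (labiodental), /z/ (alveolar), /ʒ/ (postalveolar), /ɣ/ (velar), /ʕ/ (pharyngeal).
Every place of articulation has a voiced member except dental, where /ð/ would be expected.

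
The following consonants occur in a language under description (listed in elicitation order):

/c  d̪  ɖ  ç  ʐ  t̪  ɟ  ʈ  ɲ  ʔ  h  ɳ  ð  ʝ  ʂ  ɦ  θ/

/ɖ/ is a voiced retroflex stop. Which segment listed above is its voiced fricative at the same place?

/ʐ/

The voiced fricative at the same place is a voiced retroflex fricative — in this inventory, /ʐ/.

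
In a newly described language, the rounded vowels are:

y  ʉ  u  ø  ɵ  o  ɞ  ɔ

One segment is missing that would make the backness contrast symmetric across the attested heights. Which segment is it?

Front: /y/ (high), /ø/ (high-mid).
Central: /ʉ/ (high), /ɵ/ (high-mid), /ɞ/ (low-mid).
Back: /u/ (high), /o/ (high-mid), /ɔ/ (low-mid).
The low-mid row has no front member, so the gap is the low-mid front rounded vowel /œ/.

/œ/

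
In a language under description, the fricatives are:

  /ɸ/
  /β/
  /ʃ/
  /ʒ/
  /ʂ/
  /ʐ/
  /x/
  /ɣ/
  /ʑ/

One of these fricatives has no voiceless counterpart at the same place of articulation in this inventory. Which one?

/ʑ/

Bilabial: /ɸ/ ~ /β/
Postalveolar: /ʃ/ ~ /ʒ/
Retroflex: /ʂ/ ~ /ʐ/
Velar: /x/ ~ /ɣ/
Alveolo-palatal: only /ʑ/ (voiced); no voiceless partner.
So /ʑ/ is the unpaired segment.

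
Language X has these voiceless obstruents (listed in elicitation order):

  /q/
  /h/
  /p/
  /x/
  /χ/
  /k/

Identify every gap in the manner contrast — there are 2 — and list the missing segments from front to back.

place of articulation  stop      fricative
bilabial          p         —       
velar             k         x       
uvular            q         χ       
glottal           —         h       
Gaps, from front to back: bilabial lacks fricative (/ɸ/); glottal lacks stop (/ʔ/).

/ɸ/, /ʔ/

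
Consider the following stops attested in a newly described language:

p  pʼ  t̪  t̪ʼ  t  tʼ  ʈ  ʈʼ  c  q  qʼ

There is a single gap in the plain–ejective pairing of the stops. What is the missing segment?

place of articulation  plain     ejective
bilabial          p         pʼ      
dental            t̪        t̪ʼ     
alveolar          t         tʼ      
retroflex         ʈ         ʈʼ      
palatal           c         —       
uvular            q         qʼ      
The palatal row has no ejective member, so the gap is the ejective palatal stop /cʼ/.

/cʼ/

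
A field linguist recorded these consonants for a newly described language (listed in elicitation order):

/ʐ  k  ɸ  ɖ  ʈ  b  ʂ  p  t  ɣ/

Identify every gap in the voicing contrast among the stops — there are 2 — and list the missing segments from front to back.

/d/, /ɡ/

place of articulation  voiceless  voiced  
bilabial          p         b       
alveolar          t         —       
retroflex         ʈ         ɖ       
velar             k         —       
Gaps, from front to back: alveolar lacks voiced (/d/); velar lacks voiced (/ɡ/).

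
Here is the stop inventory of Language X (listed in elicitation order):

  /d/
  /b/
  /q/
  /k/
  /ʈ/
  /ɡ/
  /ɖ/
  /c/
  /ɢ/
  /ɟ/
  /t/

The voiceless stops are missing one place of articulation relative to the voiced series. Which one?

bilabial: voiceless —, voiced /b/.
alveolar: voiceless /t/, voiced /d/.
retroflex: voiceless /ʈ/, voiced /ɖ/.
palatal: voiceless /c/, voiced /ɟ/.
velar: voiceless /k/, voiced /ɡ/.
uvular: voiceless /q/, voiced /ɢ/.
Every place of articulation has a voiceless member except bilabial, where /p/ would be expected.

bilabial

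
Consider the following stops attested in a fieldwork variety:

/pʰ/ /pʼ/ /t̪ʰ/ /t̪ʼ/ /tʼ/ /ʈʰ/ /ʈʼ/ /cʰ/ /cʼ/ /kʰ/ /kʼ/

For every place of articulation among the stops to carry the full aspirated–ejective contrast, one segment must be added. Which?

Aspirated: /pʰ/ (bilabial), /t̪ʰ/ (dental), /ʈʰ/ (retroflex), /cʰ/ (palatal), /kʰ/ (velar).
Ejective: /pʼ/ (bilabial), /t̪ʼ/ (dental), /tʼ/ (alveolar), /ʈʼ/ (retroflex), /cʼ/ (palatal), /kʼ/ (velar).
The alveolar row has no aspirated member, so the gap is the aspirated alveolar stop /tʰ/.

/tʰ/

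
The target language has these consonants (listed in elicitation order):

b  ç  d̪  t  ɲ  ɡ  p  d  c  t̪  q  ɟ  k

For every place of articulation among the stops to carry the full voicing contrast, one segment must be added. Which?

bilabial: voiceless /p/, voiced /b/.
dental: voiceless /t̪/, voiced /d̪/.
alveolar: voiceless /t/, voiced /d/.
palatal: voiceless /c/, voiced /ɟ/.
velar: voiceless /k/, voiced /ɡ/.
uvular: voiceless /q/, voiced —.
The uvular row has no voiced member, so the gap is the voiced uvular stop /ɢ/.

/ɢ/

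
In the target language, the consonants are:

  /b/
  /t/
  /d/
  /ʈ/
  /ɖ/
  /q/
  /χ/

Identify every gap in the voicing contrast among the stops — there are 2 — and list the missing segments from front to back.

bilabial: voiceless —, voiced /b/.
alveolar: voiceless /t/, voiced /d/.
retroflex: voiceless /ʈ/, voiced /ɖ/.
uvular: voiceless /q/, voiced —.
Gaps, from front to back: bilabial lacks voiceless (/p/); uvular lacks voiced (/ɢ/).

/p/, /ɢ/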